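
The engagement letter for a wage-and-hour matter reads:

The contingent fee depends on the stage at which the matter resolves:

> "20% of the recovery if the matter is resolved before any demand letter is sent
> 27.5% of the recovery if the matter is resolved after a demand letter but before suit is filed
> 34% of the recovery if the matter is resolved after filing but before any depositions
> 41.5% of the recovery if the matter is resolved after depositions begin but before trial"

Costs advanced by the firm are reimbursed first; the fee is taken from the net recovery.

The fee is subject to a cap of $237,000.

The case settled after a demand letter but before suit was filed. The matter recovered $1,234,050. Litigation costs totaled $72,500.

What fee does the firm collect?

Fee base (net of costs): $1,234,050 − $72,500 = $1,161,550
The matter settled after a demand letter but before suit was filed, so the 27.5% rate applies.
$1,161,550 × 27.5% = $319,426.25
$319,426.25 exceeds the $237,000 cap, so the fee is capped at $237,000.00.

$237,000.00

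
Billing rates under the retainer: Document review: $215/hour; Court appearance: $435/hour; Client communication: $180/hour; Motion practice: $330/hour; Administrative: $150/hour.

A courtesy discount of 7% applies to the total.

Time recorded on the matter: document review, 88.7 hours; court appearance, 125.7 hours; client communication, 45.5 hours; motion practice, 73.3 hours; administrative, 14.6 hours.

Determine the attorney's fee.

Document review: 88.7 × $215 = $19,070.50
Court appearance: 125.7 × $435 = $54,679.50
Client communication: 45.5 × $180 = $8,190.00
Motion practice: 73.3 × $330 = $24,189.00
Administrative: 14.6 × $150 = $2,190.00
Subtotal: $108,319.00
Less 7% discount: −$7,582.33
Total: $108,319.00 − $7,582.33 = $100,736.67

$100,736.67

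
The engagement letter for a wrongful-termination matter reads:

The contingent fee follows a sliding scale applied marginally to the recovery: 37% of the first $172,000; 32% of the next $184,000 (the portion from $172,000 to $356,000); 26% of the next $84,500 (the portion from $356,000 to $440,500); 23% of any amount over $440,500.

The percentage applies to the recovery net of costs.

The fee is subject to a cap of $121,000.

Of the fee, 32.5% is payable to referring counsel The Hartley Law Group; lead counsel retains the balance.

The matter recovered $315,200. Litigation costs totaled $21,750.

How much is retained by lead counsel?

Fee base (net of costs): $315,200 − $21,750 = $293,450
First $172,000 at 37% = $63,640.00
Remaining $121,450 at 32% = $38,864.00
Fee: $63,640.00 + $38,864.00 = $102,504.00
$102,504.00 is under the $121,000 cap.
Referral share: 32.5% of $102,504.00 = $33,313.80; lead counsel retains $102,504.00 − $33,313.80 = $69,190.20.

$69,190.20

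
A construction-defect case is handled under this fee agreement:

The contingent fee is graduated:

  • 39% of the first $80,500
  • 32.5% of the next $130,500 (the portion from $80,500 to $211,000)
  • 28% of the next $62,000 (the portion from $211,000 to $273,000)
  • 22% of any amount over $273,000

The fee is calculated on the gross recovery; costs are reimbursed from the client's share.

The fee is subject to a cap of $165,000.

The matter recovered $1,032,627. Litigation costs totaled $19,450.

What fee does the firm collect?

$165,000.00

Fee base is the gross recovery, $1,032,627; costs are reimbursed separately.
First $80,500 at 39% = $31,395.00
Next $130,500 at 32.5% = $42,412.50
Next $62,000 at 28% = $17,360.00
Remaining $759,627 at 22% = $167,117.94
Fee: $31,395.00 + $42,412.50 + $17,360.00 + $167,117.94 = $258,285.44
$258,285.44 exceeds the $165,000 cap, so the fee is capped at $165,000.00.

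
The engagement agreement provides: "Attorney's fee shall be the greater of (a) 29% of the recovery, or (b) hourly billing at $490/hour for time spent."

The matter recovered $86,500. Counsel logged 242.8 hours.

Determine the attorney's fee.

(a) 29% of $86,500 = $25,085.00
(b) 242.8 × $490 = $118,972.00
The greater is (b): $118,972.00.

$118,972.00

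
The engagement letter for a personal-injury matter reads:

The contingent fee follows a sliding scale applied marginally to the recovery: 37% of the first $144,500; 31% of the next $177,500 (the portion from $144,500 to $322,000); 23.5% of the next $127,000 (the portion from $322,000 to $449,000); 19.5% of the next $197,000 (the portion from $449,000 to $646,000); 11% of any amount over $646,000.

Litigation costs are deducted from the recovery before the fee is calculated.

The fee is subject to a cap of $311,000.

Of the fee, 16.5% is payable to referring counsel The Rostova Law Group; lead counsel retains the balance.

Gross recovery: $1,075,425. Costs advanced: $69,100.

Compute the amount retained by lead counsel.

Fee base (net of costs): $1,075,425 − $69,100 = $1,006,325
First $144,500 at 37% = $53,465.00
Next $177,500 at 31% = $55,025.00
Next $127,000 at 23.5% = $29,845.00
Next $197,000 at 19.5% = $38,415.00
Remaining $360,325 at 11% = $39,635.75
Fee: $53,465.00 + $55,025.00 + $29,845.00 + $38,415.00 + $39,635.75 = $216,385.75
$216,385.75 is under the $311,000 cap.
Referral share: 16.5% of $216,385.75 = $35,703.65; lead counsel retains $216,385.75 − $35,703.65 = $180,682.10.

$180,682.10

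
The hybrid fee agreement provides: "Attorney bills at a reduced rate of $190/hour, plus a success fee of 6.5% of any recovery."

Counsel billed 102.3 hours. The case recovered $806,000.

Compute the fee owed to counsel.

$71,827.00

Hourly: 102.3 × $190 = $19,437.00
Success fee: 6.5% of $806,000 = $52,390.00
Total: $19,437.00 + $52,390.00 = $71,827.00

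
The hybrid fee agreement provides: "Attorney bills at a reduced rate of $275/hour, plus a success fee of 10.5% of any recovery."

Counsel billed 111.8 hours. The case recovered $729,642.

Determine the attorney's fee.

$107,357.41

Hourly: 111.8 × $275 = $30,745.00
Success fee: 10.5% of $729,642 = $76,612.41
Total: $30,745.00 + $76,612.41 = $107,357.41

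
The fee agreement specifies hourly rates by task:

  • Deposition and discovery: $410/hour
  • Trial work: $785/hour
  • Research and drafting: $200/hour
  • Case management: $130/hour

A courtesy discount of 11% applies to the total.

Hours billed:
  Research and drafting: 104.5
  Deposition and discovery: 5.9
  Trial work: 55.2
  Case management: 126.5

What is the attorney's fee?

$73,955.44

Deposition and discovery: 5.9 × $410 = $2,419.00
Trial work: 55.2 × $785 = $43,332.00
Research and drafting: 104.5 × $200 = $20,900.00
Case management: 126.5 × $130 = $16,445.00
Subtotal: $83,096.00
Less 11% discount: −$9,140.56
Total: $83,096.00 − $9,140.56 = $73,955.44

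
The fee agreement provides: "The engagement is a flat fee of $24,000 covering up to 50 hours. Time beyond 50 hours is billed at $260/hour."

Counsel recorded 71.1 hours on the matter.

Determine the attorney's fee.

$29,486.00

Flat fee: $24,000.00
Excess hours: 71.1 − 50 = 21.1
Overrun: 21.1 × $260 = $5,486.00
Total: $24,000.00 + $5,486.00 = $29,486.00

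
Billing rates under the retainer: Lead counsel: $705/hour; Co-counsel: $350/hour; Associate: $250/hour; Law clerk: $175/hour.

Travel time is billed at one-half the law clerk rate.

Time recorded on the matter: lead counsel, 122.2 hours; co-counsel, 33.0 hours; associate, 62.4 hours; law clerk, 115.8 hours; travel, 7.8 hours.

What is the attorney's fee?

Lead counsel: 122.2 × $705 = $86,151.00
Co-counsel: 33.0 × $350 = $11,550.00
Associate: 62.4 × $250 = $15,600.00
Law clerk: 115.8 × $175 = $20,265.00
Subtotal: $86,151.00 + $11,550.00 + $15,600.00 + $20,265.00 = $133,566.00
Travel: 7.8 × ($175 ÷ 2) = 7.8 × $87.50 = $682.50
Total: $133,566.00 + $682.50 = $134,248.50

$134,248.50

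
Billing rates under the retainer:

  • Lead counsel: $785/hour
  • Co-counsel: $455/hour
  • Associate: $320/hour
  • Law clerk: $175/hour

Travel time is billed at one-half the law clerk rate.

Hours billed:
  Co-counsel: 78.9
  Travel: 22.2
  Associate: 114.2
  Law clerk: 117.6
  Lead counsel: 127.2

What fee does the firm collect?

$194,818.00

Lead counsel: 127.2 × $785 = $99,852.00
Co-counsel: 78.9 × $455 = $35,899.50
Associate: 114.2 × $320 = $36,544.00
Law clerk: 117.6 × $175 = $20,580.00
Subtotal: $99,852.00 + $35,899.50 + $36,544.00 + $20,580.00 = $192,875.50
Travel: 22.2 × ($175 ÷ 2) = 22.2 × $87.50 = $1,942.50
Total: $192,875.50 + $1,942.50 = $194,818.00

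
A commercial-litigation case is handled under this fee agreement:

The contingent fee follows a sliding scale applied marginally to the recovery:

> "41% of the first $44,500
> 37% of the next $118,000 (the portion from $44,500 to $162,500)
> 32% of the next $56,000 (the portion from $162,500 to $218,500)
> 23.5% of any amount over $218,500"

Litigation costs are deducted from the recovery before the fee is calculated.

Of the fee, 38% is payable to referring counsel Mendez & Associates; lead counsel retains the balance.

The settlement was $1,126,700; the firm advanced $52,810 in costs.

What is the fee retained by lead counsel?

$174,121.82

Fee base (net of costs): $1,126,700 − $52,810 = $1,073,890
First $44,500 at 41% = $18,245.00
Next $118,000 at 37% = $43,660.00
Next $56,000 at 32% = $17,920.00
Remaining $855,390 at 23.5% = $201,016.65
Fee: $18,245.00 + $43,660.00 + $17,920.00 + $201,016.65 = $280,841.65
Referral share: 38% of $280,841.65 = $106,719.83; lead counsel retains $280,841.65 − $106,719.83 = $174,121.82.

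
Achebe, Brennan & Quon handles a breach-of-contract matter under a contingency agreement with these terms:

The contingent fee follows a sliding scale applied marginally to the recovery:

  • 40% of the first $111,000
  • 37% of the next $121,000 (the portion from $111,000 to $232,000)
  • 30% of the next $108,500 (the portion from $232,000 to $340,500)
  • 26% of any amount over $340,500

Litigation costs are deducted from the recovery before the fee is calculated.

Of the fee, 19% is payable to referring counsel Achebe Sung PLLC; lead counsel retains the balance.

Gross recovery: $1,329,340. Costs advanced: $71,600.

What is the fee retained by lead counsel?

$291,763.94

Fee base (net of costs): $1,329,340 − $71,600 = $1,257,740
First $111,000 at 40% = $44,400.00
Next $121,000 at 37% = $44,770.00
Next $108,500 at 30% = $32,550.00
Remaining $917,240 at 26% = $238,482.40
Fee: $44,400.00 + $44,770.00 + $32,550.00 + $238,482.40 = $360,202.40
Referral share: 19% of $360,202.40 = $68,438.46; lead counsel retains $360,202.40 − $68,438.46 = $291,763.94.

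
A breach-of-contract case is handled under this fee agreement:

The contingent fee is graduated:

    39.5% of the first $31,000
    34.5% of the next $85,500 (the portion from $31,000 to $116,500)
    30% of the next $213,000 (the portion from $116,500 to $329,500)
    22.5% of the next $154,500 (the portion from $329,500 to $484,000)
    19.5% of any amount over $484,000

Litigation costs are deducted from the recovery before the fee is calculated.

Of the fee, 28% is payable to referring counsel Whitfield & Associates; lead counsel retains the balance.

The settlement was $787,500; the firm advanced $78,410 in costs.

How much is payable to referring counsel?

$51,603.31

Fee base (net of costs): $787,500 − $78,410 = $709,090
First $31,000 at 39.5% = $12,245.00
Next $85,500 at 34.5% = $29,497.50
Next $213,000 at 30% = $63,900.00
Next $154,500 at 22.5% = $34,762.50
Remaining $225,090 at 19.5% = $43,892.55
Fee: $12,245.00 + $29,497.50 + $63,900.00 + $34,762.50 + $43,892.55 = $184,297.55
Referral share: 28% of $184,297.55 = $51,603.31; lead counsel retains $184,297.55 − $51,603.31 = $132,694.24.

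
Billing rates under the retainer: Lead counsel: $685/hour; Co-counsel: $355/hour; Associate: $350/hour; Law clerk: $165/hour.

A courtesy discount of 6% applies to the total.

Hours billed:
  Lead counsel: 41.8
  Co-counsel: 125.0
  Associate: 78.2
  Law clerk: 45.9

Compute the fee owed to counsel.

$101,474.41

Lead counsel: 41.8 × $685 = $28,633.00
Co-counsel: 125.0 × $355 = $44,375.00
Associate: 78.2 × $350 = $27,370.00
Law clerk: 45.9 × $165 = $7,573.50
Subtotal: $107,951.50
Less 6% discount: −$6,477.09
Total: $107,951.50 − $6,477.09 = $101,474.41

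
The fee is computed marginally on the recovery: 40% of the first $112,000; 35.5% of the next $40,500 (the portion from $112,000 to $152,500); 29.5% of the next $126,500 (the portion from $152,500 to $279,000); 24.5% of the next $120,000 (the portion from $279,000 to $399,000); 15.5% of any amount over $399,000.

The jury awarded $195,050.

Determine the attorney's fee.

$71,729.75

First $112,000 at 40% = $44,800.00
Next $40,500 at 35.5% = $14,377.50
Remaining $42,550 at 29.5% = $12,552.25
Fee: $44,800.00 + $14,377.50 + $12,552.25 = $71,729.75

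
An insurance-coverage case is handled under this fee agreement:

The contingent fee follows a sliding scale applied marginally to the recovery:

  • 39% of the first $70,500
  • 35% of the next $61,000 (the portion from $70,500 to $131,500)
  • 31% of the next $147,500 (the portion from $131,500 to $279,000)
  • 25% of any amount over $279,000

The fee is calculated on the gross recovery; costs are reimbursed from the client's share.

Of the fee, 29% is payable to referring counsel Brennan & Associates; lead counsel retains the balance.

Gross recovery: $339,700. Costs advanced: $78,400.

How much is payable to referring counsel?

$31,826.05

Fee base is the gross recovery, $339,700; costs are reimbursed separately.
First $70,500 at 39% = $27,495.00
Next $61,000 at 35% = $21,350.00
Next $147,500 at 31% = $45,725.00
Remaining $60,700 at 25% = $15,175.00
Fee: $27,495.00 + $21,350.00 + $45,725.00 + $15,175.00 = $109,745.00
Referral share: 29% of $109,745.00 = $31,826.05; lead counsel retains $109,745.00 − $31,826.05 = $77,918.95.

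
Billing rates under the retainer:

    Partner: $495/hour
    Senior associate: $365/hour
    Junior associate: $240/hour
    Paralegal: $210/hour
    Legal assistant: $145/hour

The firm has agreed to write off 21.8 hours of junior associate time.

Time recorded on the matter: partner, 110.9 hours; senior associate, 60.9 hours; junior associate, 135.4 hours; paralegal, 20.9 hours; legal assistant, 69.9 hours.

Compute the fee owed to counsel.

Partner: 110.9 × $495 = $54,895.50
Senior associate: 60.9 × $365 = $22,228.50
Junior associate: 135.4 × $240 = $32,496.00
Paralegal: 20.9 × $210 = $4,389.00
Legal assistant: 69.9 × $145 = $10,135.50
Subtotal: $124,144.50
Write-off: 21.8 × $240 = $5,232.00
Total: $124,144.50 − $5,232.00 = $118,912.50

$118,912.50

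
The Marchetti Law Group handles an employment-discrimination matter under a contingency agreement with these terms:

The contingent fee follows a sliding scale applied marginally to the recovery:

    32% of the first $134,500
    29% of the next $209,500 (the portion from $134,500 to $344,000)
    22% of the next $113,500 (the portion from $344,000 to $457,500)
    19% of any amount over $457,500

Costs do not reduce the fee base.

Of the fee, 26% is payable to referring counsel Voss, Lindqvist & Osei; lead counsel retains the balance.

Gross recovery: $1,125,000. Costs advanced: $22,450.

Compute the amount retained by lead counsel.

$189,136.60

Fee base is the gross recovery, $1,125,000; costs are reimbursed separately.
First $134,500 at 32% = $43,040.00
Next $209,500 at 29% = $60,755.00
Next $113,500 at 22% = $24,970.00
Remaining $667,500 at 19% = $126,825.00
Fee: $43,040.00 + $60,755.00 + $24,970.00 + $126,825.00 = $255,590.00
Referral share: 26% of $255,590.00 = $66,453.40; lead counsel retains $255,590.00 − $66,453.40 = $189,136.60.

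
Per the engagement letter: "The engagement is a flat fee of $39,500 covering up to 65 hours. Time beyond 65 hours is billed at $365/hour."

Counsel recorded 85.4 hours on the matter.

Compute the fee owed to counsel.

Flat fee: $39,500.00
Excess hours: 85.4 − 65 = 20.4
Overrun: 20.4 × $365 = $7,446.00
Total: $39,500.00 + $7,446.00 = $46,946.00

$46,946.00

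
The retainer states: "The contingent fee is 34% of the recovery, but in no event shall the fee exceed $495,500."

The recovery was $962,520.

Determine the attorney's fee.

$327,256.80

34% of $962,520 = $327,256.80
That is under the $495,500 cap.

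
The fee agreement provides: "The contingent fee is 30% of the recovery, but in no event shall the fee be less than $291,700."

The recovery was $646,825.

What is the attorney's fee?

30% of $646,825 = $194,047.50
That is below the $291,700 minimum, so the minimum applies.

$291,700.00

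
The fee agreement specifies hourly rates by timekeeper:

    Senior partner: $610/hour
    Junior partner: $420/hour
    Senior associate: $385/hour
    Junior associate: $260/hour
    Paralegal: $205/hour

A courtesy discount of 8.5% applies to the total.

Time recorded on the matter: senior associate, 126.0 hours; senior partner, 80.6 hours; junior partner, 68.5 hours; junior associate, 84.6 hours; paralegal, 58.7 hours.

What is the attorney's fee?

Senior partner: 80.6 × $610 = $49,166.00
Junior partner: 68.5 × $420 = $28,770.00
Senior associate: 126.0 × $385 = $48,510.00
Junior associate: 84.6 × $260 = $21,996.00
Paralegal: 58.7 × $205 = $12,033.50
Subtotal: $160,475.50
Less 8.5% discount: −$13,640.42
Total: $160,475.50 − $13,640.42 = $146,835.08

$146,835.08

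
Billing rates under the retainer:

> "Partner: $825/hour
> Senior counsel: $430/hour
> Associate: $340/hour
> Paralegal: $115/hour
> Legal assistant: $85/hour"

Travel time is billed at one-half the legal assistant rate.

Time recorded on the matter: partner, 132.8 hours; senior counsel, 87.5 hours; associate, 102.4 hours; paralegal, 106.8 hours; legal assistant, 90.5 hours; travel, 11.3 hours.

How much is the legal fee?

$202,455.75

Partner: 132.8 × $825 = $109,560.00
Senior counsel: 87.5 × $430 = $37,625.00
Associate: 102.4 × $340 = $34,816.00
Paralegal: 106.8 × $115 = $12,282.00
Legal assistant: 90.5 × $85 = $7,692.50
Subtotal: $109,560.00 + $37,625.00 + $34,816.00 + $12,282.00 + $7,692.50 = $201,975.50
Travel: 11.3 × ($85 ÷ 2) = 11.3 × $42.50 = $480.25
Total: $201,975.50 + $480.25 = $202,455.75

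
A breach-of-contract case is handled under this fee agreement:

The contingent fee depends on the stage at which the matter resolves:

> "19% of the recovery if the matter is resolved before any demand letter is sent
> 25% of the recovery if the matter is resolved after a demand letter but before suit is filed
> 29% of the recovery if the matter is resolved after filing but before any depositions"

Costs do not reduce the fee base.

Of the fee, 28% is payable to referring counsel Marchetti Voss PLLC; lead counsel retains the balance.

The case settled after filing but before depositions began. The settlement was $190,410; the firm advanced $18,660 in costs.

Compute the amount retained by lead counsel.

Fee base is the gross recovery, $190,410; costs are reimbursed separately.
The matter settled after filing but before depositions began, so the 29% rate applies.
$190,410 × 29% = $55,218.90
Referral share: 28% of $55,218.90 = $15,461.29; lead counsel retains $55,218.90 − $15,461.29 = $39,757.61.

$39,757.61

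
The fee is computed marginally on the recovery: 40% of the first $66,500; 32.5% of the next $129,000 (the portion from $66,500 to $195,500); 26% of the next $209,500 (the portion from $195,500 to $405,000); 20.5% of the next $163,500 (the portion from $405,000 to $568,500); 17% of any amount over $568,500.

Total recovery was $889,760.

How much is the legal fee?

$211,126.70

First $66,500 at 40% = $26,600.00
Next $129,000 at 32.5% = $41,925.00
Next $209,500 at 26% = $54,470.00
Next $163,500 at 20.5% = $33,517.50
Remaining $321,260 at 17% = $54,614.20
Fee: $26,600.00 + $41,925.00 + $54,470.00 + $33,517.50 + $54,614.20 = $211,126.70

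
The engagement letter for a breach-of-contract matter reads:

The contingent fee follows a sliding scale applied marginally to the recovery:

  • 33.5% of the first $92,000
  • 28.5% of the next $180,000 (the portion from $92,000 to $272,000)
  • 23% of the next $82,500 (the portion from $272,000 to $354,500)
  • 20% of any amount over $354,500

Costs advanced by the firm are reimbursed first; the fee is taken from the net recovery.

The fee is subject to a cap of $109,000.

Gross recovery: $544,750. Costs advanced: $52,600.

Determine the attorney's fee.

$109,000.00

Fee base (net of costs): $544,750 − $52,600 = $492,150
First $92,000 at 33.5% = $30,820.00
Next $180,000 at 28.5% = $51,300.00
Next $82,500 at 23% = $18,975.00
Remaining $137,650 at 20% = $27,530.00
Fee: $30,820.00 + $51,300.00 + $18,975.00 + $27,530.00 = $128,625.00
$128,625.00 exceeds the $109,000 cap, so the fee is capped at $109,000.00.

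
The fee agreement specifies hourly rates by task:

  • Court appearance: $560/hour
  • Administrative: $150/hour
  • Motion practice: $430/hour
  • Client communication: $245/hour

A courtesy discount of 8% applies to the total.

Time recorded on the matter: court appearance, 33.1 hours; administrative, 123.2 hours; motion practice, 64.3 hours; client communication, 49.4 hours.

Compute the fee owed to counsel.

$70,626.56

Court appearance: 33.1 × $560 = $18,536.00
Administrative: 123.2 × $150 = $18,480.00
Motion practice: 64.3 × $430 = $27,649.00
Client communication: 49.4 × $245 = $12,103.00
Subtotal: $76,768.00
Less 8% discount: −$6,141.44
Total: $76,768.00 − $6,141.44 = $70,626.56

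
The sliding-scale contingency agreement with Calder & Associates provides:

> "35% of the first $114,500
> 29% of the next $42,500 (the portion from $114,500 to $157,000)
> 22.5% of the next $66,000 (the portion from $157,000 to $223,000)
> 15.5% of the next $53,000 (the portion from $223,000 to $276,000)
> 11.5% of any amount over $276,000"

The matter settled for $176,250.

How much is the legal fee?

First $114,500 at 35% = $40,075.00
Next $42,500 at 29% = $12,325.00
Remaining $19,250 at 22.5% = $4,331.25
Fee: $40,075.00 + $12,325.00 + $4,331.25 = $56,731.25

$56,731.25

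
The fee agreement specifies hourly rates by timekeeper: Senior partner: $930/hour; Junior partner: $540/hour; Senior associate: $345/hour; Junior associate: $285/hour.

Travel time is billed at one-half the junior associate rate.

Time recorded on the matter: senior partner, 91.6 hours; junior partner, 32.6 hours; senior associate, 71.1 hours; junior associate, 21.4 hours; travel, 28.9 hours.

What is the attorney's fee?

$137,538.75

Senior partner: 91.6 × $930 = $85,188.00
Junior partner: 32.6 × $540 = $17,604.00
Senior associate: 71.1 × $345 = $24,529.50
Junior associate: 21.4 × $285 = $6,099.00
Subtotal: $85,188.00 + $17,604.00 + $24,529.50 + $6,099.00 = $133,420.50
Travel: 28.9 × ($285 ÷ 2) = 28.9 × $142.50 = $4,118.25
Total: $133,420.50 + $4,118.25 = $137,538.75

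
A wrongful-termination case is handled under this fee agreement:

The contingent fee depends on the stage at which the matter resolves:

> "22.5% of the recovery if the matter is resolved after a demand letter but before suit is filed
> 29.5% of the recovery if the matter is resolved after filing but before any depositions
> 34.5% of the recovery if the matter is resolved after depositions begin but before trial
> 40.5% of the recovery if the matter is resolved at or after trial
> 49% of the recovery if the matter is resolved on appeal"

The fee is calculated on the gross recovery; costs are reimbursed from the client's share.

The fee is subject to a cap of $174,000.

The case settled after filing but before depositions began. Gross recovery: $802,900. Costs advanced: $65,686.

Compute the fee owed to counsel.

Fee base is the gross recovery, $802,900; costs are reimbursed separately.
The matter settled after filing but before depositions began, so the 29.5% rate applies.
$802,900 × 29.5% = $236,855.50
$236,855.50 exceeds the $174,000 cap, so the fee is capped at $174,000.00.

$174,000.00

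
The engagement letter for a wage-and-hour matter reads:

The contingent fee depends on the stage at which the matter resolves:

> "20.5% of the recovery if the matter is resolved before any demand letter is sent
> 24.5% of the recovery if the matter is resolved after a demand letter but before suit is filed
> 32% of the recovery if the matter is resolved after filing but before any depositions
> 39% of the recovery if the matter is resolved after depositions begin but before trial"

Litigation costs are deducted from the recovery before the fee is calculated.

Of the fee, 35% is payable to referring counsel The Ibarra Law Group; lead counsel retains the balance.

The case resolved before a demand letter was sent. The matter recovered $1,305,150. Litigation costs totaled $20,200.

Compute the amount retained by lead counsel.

$171,219.59

Fee base (net of costs): $1,305,150 − $20,200 = $1,284,950
The matter resolved before a demand letter was sent, so the 20.5% rate applies.
$1,284,950 × 20.5% = $263,414.75
Referral share: 35% of $263,414.75 = $92,195.16; lead counsel retains $263,414.75 − $92,195.16 = $171,219.59.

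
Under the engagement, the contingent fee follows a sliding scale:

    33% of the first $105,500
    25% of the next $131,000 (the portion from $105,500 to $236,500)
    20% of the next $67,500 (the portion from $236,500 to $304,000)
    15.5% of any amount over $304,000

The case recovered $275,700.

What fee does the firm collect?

$75,405.00

First $105,500 at 33% = $34,815.00
Next $131,000 at 25% = $32,750.00
Remaining $39,200 at 20% = $7,840.00
Fee: $34,815.00 + $32,750.00 + $7,840.00 = $75,405.00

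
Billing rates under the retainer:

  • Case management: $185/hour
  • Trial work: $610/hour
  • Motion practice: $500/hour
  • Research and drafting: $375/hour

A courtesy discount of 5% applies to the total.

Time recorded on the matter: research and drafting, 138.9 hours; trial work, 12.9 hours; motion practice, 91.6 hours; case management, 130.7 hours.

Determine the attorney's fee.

$123,439.20

Case management: 130.7 × $185 = $24,179.50
Trial work: 12.9 × $610 = $7,869.00
Motion practice: 91.6 × $500 = $45,800.00
Research and drafting: 138.9 × $375 = $52,087.50
Subtotal: $129,936.00
Less 5% discount: −$6,496.80
Total: $129,936.00 − $6,496.80 = $123,439.20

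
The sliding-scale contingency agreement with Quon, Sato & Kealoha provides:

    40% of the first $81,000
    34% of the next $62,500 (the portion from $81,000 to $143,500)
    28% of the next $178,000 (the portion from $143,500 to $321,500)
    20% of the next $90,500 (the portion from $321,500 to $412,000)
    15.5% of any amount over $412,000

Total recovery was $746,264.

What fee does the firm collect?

First $81,000 at 40% = $32,400.00
Next $62,500 at 34% = $21,250.00
Next $178,000 at 28% = $49,840.00
Next $90,500 at 20% = $18,100.00
Remaining $334,264 at 15.5% = $51,810.92
Fee: $32,400.00 + $21,250.00 + $49,840.00 + $18,100.00 + $51,810.92 = $173,400.92

$173,400.92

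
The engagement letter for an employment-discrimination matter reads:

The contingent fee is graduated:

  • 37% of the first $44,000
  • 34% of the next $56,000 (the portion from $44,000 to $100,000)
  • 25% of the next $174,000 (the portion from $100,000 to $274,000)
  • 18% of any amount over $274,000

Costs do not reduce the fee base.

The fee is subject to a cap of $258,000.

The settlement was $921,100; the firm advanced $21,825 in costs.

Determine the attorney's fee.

$195,298.00

Fee base is the gross recovery, $921,100; costs are reimbursed separately.
First $44,000 at 37% = $16,280.00
Next $56,000 at 34% = $19,040.00
Next $174,000 at 25% = $43,500.00
Remaining $647,100 at 18% = $116,478.00
Fee: $16,280.00 + $19,040.00 + $43,500.00 + $116,478.00 = $195,298.00
$195,298.00 is under the $258,000 cap.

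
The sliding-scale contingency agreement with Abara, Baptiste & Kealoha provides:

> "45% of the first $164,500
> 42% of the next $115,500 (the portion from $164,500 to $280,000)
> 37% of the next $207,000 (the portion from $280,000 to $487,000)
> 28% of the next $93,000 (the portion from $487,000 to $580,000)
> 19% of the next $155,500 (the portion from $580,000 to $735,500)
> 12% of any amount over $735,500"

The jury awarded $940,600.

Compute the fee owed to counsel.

$279,322.00

First $164,500 at 45% = $74,025.00
Next $115,500 at 42% = $48,510.00
Next $207,000 at 37% = $76,590.00
Next $93,000 at 28% = $26,040.00
Next $155,500 at 19% = $29,545.00
Remaining $205,100 at 12% = $24,612.00
Fee: $74,025.00 + $48,510.00 + $76,590.00 + $26,040.00 + $29,545.00 + $24,612.00 = $279,322.00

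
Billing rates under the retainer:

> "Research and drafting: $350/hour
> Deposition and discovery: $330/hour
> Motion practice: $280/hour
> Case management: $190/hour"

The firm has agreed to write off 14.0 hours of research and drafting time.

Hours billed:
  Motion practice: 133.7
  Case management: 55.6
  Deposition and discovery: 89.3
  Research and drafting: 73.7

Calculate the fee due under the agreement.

$98,364.00

Research and drafting: 73.7 × $350 = $25,795.00
Deposition and discovery: 89.3 × $330 = $29,469.00
Motion practice: 133.7 × $280 = $37,436.00
Case management: 55.6 × $190 = $10,564.00
Subtotal: $103,264.00
Write-off: 14.0 × $350 = $4,900.00
Total: $103,264.00 − $4,900.00 = $98,364.00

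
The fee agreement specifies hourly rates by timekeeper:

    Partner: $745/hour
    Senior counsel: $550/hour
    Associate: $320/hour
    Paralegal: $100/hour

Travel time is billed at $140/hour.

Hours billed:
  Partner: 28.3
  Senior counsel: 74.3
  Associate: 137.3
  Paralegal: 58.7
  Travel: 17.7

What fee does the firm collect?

Partner: 28.3 × $745 = $21,083.50
Senior counsel: 74.3 × $550 = $40,865.00
Associate: 137.3 × $320 = $43,936.00
Paralegal: 58.7 × $100 = $5,870.00
Subtotal: $21,083.50 + $40,865.00 + $43,936.00 + $5,870.00 = $111,754.50
Travel: 17.7 × $140 = $2,478.00
Total: $111,754.50 + $2,478.00 = $114,232.50

$114,232.50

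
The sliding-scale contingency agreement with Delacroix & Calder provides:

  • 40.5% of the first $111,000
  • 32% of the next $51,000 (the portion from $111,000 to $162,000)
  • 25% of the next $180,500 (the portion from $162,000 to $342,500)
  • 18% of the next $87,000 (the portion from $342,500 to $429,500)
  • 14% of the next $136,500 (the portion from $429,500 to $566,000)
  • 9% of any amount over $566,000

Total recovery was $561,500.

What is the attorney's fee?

$140,540.00

First $111,000 at 40.5% = $44,955.00
Next $51,000 at 32% = $16,320.00
Next $180,500 at 25% = $45,125.00
Next $87,000 at 18% = $15,660.00
Remaining $132,000 at 14% = $18,480.00
Fee: $44,955.00 + $16,320.00 + $45,125.00 + $15,660.00 + $18,480.00 = $140,540.00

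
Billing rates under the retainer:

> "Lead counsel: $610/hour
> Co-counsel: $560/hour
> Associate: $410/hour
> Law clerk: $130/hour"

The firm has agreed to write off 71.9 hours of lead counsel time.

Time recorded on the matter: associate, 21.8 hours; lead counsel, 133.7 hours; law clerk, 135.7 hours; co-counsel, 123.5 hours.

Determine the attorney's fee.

Lead counsel: 133.7 × $610 = $81,557.00
Co-counsel: 123.5 × $560 = $69,160.00
Associate: 21.8 × $410 = $8,938.00
Law clerk: 135.7 × $130 = $17,641.00
Subtotal: $177,296.00
Write-off: 71.9 × $610 = $43,859.00
Total: $177,296.00 − $43,859.00 = $133,437.00

$133,437.00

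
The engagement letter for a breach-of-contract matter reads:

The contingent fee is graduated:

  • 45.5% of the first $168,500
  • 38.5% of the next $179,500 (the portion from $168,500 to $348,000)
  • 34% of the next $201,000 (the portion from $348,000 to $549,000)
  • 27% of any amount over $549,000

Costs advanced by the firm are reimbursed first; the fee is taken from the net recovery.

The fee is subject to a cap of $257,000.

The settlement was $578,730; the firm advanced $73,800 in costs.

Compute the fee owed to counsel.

$199,131.20

Fee base (net of costs): $578,730 − $73,800 = $504,930
First $168,500 at 45.5% = $76,667.50
Next $179,500 at 38.5% = $69,107.50
Remaining $156,930 at 34% = $53,356.20
Fee: $76,667.50 + $69,107.50 + $53,356.20 = $199,131.20
$199,131.20 is under the $257,000 cap.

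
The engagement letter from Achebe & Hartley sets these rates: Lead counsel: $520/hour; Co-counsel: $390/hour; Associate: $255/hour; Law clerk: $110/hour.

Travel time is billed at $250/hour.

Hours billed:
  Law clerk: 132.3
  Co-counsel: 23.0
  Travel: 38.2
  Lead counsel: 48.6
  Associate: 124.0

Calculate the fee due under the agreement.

$89,965.00

Lead counsel: 48.6 × $520 = $25,272.00
Co-counsel: 23.0 × $390 = $8,970.00
Associate: 124.0 × $255 = $31,620.00
Law clerk: 132.3 × $110 = $14,553.00
Subtotal: $25,272.00 + $8,970.00 + $31,620.00 + $14,553.00 = $80,415.00
Travel: 38.2 × $250 = $9,550.00
Total: $80,415.00 + $9,550.00 = $89,965.00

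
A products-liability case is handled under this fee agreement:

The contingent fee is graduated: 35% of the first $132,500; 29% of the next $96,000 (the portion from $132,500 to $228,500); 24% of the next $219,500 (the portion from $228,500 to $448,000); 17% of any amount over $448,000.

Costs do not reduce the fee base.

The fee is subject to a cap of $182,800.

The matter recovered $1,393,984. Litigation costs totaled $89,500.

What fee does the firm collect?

Fee base is the gross recovery, $1,393,984; costs are reimbursed separately.
First $132,500 at 35% = $46,375.00
Next $96,000 at 29% = $27,840.00
Next $219,500 at 24% = $52,680.00
Remaining $945,984 at 17% = $160,817.28
Fee: $46,375.00 + $27,840.00 + $52,680.00 + $160,817.28 = $287,712.28
$287,712.28 exceeds the $182,800 cap, so the fee is capped at $182,800.00.

$182,800.00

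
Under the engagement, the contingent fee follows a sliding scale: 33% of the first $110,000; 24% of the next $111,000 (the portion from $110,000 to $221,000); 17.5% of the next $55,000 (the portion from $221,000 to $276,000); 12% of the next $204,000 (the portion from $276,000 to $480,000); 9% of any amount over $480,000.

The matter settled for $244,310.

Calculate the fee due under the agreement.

First $110,000 at 33% = $36,300.00
Next $111,000 at 24% = $26,640.00
Remaining $23,310 at 17.5% = $4,079.25
Fee: $36,300.00 + $26,640.00 + $4,079.25 = $67,019.25

$67,019.25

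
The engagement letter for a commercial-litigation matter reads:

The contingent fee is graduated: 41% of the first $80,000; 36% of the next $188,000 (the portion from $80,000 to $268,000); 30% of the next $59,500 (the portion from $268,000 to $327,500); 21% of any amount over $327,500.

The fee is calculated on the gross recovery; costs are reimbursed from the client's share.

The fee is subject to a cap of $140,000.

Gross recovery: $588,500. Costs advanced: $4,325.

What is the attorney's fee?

Fee base is the gross recovery, $588,500; costs are reimbursed separately.
First $80,000 at 41% = $32,800.00
Next $188,000 at 36% = $67,680.00
Next $59,500 at 30% = $17,850.00
Remaining $261,000 at 21% = $54,810.00
Fee: $32,800.00 + $67,680.00 + $17,850.00 + $54,810.00 = $173,140.00
$173,140.00 exceeds the $140,000 cap, so the fee is capped at $140,000.00.

$140,000.00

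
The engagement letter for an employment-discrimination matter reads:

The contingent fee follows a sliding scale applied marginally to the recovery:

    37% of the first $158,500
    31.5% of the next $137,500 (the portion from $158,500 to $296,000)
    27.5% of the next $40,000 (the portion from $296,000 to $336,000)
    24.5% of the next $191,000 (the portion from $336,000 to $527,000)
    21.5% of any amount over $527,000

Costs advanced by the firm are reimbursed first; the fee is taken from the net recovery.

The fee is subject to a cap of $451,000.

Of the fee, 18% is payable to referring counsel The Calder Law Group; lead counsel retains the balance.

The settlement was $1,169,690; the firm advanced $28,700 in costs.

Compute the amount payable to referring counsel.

$52,516.86

Fee base (net of costs): $1,169,690 − $28,700 = $1,140,990
First $158,500 at 37% = $58,645.00
Next $137,500 at 31.5% = $43,312.50
Next $40,000 at 27.5% = $11,000.00
Next $191,000 at 24.5% = $46,795.00
Remaining $613,990 at 21.5% = $132,007.85
Fee: $58,645.00 + $43,312.50 + $11,000.00 + $46,795.00 + $132,007.85 = $291,760.35
$291,760.35 is under the $451,000 cap.
Referral share: 18% of $291,760.35 = $52,516.86; lead counsel retains $291,760.35 − $52,516.86 = $239,243.49.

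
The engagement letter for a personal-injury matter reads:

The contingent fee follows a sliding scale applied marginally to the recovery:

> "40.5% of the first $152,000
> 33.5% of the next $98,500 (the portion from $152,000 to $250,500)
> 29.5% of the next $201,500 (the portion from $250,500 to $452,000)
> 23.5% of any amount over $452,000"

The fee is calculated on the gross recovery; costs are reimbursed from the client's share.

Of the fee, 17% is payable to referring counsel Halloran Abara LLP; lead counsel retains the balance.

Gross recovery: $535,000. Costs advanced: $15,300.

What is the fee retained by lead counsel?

Fee base is the gross recovery, $535,000; costs are reimbursed separately.
First $152,000 at 40.5% = $61,560.00
Next $98,500 at 33.5% = $32,997.50
Next $201,500 at 29.5% = $59,442.50
Remaining $83,000 at 23.5% = $19,505.00
Fee: $61,560.00 + $32,997.50 + $59,442.50 + $19,505.00 = $173,505.00
Referral share: 17% of $173,505.00 = $29,495.85; lead counsel retains $173,505.00 − $29,495.85 = $144,009.15.

$144,009.15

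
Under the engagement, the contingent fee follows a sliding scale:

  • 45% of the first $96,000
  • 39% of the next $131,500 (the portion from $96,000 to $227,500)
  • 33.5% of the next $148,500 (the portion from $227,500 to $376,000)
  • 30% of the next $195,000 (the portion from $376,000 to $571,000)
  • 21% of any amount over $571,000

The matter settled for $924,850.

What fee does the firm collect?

$277,041.00

First $96,000 at 45% = $43,200.00
Next $131,500 at 39% = $51,285.00
Next $148,500 at 33.5% = $49,747.50
Next $195,000 at 30% = $58,500.00
Remaining $353,850 at 21% = $74,308.50
Fee: $43,200.00 + $51,285.00 + $49,747.50 + $58,500.00 + $74,308.50 = $277,041.00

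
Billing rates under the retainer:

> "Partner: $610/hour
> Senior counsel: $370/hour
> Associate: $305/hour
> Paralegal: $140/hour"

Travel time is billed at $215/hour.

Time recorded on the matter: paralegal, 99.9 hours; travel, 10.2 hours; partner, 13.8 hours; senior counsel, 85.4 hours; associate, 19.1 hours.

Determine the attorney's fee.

$62,020.50

Partner: 13.8 × $610 = $8,418.00
Senior counsel: 85.4 × $370 = $31,598.00
Associate: 19.1 × $305 = $5,825.50
Paralegal: 99.9 × $140 = $13,986.00
Subtotal: $8,418.00 + $31,598.00 + $5,825.50 + $13,986.00 = $59,827.50
Travel: 10.2 × $215 = $2,193.00
Total: $59,827.50 + $2,193.00 = $62,020.50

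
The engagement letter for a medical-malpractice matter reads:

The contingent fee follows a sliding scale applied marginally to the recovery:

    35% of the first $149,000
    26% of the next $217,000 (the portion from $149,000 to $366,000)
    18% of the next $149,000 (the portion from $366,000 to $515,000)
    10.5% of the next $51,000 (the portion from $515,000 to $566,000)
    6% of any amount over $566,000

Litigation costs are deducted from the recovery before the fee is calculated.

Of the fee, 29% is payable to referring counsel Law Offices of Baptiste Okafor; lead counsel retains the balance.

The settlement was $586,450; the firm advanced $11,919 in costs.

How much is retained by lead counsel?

$100,292.37

Fee base (net of costs): $586,450 − $11,919 = $574,531
First $149,000 at 35% = $52,150.00
Next $217,000 at 26% = $56,420.00
Next $149,000 at 18% = $26,820.00
Next $51,000 at 10.5% = $5,355.00
Remaining $8,531 at 6% = $511.86
Fee: $52,150.00 + $56,420.00 + $26,820.00 + $5,355.00 + $511.86 = $141,256.86
Referral share: 29% of $141,256.86 = $40,964.49; lead counsel retains $141,256.86 − $40,964.49 = $100,292.37.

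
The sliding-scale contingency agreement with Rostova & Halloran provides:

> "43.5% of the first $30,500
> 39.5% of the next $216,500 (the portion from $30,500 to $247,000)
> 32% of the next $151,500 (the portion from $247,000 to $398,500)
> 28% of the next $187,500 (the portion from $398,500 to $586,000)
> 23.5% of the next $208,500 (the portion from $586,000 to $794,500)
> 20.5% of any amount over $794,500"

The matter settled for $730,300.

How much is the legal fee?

$233,675.50

First $30,500 at 43.5% = $13,267.50
Next $216,500 at 39.5% = $85,517.50
Next $151,500 at 32% = $48,480.00
Next $187,500 at 28% = $52,500.00
Remaining $144,300 at 23.5% = $33,910.50
Fee: $13,267.50 + $85,517.50 + $48,480.00 + $52,500.00 + $33,910.50 = $233,675.50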